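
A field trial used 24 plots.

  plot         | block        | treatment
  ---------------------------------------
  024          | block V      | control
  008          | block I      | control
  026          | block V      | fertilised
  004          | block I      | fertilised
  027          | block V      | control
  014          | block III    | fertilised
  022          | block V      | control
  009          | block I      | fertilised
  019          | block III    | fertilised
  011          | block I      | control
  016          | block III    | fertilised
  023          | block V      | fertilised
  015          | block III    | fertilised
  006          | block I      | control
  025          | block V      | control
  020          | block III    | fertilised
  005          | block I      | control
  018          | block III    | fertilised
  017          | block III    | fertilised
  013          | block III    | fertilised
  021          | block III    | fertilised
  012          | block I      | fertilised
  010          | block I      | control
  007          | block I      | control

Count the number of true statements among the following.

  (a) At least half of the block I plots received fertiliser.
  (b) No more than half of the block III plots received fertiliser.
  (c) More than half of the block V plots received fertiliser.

(a) block I: |A| = 9, |A ∩ B| = 3; needs |A ∩ B| ≥ |A ∖ B| — false.
(b) block III: |A| = 9, |A ∩ B| = 9; needs |A ∩ B| ≤ |A ∖ B| — false.
(c) block V: |A| = 6, |A ∩ B| = 2; needs |A ∩ B| > |A ∖ B| — false.

0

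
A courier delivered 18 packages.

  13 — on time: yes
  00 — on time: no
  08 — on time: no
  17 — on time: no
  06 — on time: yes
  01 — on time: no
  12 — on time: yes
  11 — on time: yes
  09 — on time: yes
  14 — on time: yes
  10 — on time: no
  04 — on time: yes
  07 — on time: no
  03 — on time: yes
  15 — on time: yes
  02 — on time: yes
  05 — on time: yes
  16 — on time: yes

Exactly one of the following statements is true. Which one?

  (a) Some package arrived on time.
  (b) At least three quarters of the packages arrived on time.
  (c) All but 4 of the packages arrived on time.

(a)

|A| = 18, |A ∩ B| = 12, |A ∖ B| = 6.
(a) requires A ∩ B ≠ ∅ (|A ∩ B| ≥ 1): true.
(b) requires |A ∩ B| / |A| ≥ 3/4: false.
(c) requires |A ∖ B| = 4: false.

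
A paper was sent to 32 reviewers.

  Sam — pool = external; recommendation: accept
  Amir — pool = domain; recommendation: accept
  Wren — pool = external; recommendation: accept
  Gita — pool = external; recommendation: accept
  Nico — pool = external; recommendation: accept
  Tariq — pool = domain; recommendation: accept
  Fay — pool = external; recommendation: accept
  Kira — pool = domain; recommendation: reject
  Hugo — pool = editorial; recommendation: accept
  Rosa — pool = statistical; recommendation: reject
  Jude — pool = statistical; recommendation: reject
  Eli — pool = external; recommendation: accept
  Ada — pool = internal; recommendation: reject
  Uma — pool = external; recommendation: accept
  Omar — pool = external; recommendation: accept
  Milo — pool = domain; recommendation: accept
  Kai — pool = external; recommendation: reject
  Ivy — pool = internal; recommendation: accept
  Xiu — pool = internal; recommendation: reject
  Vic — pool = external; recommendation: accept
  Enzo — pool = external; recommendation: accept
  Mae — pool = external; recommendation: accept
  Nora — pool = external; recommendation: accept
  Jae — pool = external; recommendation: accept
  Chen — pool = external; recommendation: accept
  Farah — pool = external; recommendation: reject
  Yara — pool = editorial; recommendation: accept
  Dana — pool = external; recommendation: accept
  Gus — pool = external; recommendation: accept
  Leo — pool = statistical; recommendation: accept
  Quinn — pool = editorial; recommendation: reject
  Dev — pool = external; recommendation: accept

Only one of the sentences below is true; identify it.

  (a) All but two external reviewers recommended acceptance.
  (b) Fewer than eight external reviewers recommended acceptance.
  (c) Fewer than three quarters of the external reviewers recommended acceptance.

(a)

|A| = 19, |A ∩ B| = 17, |A ∖ B| = 2.
(a) requires |A ∖ B| = 2: true.
(b) requires |A ∩ B| < 8: false.
(c) requires |A ∩ B| / |A| < 3/4: false.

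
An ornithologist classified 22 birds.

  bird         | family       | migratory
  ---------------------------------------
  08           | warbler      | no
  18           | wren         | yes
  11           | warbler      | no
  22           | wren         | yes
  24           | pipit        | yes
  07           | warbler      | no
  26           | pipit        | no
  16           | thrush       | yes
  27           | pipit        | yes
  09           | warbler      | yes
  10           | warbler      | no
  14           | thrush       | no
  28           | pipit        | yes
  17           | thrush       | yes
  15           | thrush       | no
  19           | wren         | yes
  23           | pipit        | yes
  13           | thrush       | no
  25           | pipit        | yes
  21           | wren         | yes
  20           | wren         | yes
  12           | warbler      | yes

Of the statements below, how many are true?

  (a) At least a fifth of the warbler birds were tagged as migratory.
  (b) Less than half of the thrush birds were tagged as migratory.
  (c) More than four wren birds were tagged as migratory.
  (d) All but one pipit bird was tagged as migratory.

(a) warbler: |A| = 6, |A ∩ B| = 2; needs |A ∩ B| / |A| ≥ 1/5 — true.
(b) thrush: |A| = 5, |A ∩ B| = 2; needs |A ∩ B| < |A ∖ B| — true.
(c) wren: |A| = 5, |A ∩ B| = 5; needs |A ∩ B| > 4 — true.
(d) pipit: |A| = 6, |A ∩ B| = 5; needs |A ∖ B| = 1 — true.

4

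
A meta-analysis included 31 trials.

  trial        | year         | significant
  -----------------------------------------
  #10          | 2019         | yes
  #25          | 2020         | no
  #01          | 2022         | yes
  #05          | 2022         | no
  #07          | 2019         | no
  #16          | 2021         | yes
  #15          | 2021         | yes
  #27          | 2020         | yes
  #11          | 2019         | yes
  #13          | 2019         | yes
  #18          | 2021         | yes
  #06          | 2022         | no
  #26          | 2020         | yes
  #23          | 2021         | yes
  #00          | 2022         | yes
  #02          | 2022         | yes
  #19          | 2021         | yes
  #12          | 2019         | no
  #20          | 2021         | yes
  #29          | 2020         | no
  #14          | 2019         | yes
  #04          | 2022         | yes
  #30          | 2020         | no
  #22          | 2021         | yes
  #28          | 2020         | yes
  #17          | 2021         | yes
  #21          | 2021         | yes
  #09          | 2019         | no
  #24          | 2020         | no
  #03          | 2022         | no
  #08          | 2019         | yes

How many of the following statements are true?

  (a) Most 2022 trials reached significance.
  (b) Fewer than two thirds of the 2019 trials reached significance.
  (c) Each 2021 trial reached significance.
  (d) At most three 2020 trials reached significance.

(a) 2022: |A| = 7, |A ∩ B| = 4; needs |A ∩ B| > |A ∖ B| — true.
(b) 2019: |A| = 8, |A ∩ B| = 5; needs |A ∩ B| / |A| < 2/3 — true.
(c) 2021: |A| = 9, |A ∩ B| = 9; needs A ⊆ B, i.e. every element of A is in B (|A ∖ B| = 0) — true.
(d) 2020: |A| = 7, |A ∩ B| = 3; needs |A ∩ B| ≤ 3 — true.

4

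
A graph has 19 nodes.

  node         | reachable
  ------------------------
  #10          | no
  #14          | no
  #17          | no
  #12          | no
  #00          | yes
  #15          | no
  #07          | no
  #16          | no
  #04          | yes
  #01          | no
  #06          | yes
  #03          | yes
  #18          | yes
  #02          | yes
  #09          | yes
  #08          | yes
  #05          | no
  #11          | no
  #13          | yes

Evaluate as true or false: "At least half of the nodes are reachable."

'At least half of the nodes are reachable' holds iff |A ∩ B| ≥ |A ∖ B|.
|A| = 19, |A ∩ B| = 9, |A ∖ B| = 10.
9 < 10, so the statement is false.

False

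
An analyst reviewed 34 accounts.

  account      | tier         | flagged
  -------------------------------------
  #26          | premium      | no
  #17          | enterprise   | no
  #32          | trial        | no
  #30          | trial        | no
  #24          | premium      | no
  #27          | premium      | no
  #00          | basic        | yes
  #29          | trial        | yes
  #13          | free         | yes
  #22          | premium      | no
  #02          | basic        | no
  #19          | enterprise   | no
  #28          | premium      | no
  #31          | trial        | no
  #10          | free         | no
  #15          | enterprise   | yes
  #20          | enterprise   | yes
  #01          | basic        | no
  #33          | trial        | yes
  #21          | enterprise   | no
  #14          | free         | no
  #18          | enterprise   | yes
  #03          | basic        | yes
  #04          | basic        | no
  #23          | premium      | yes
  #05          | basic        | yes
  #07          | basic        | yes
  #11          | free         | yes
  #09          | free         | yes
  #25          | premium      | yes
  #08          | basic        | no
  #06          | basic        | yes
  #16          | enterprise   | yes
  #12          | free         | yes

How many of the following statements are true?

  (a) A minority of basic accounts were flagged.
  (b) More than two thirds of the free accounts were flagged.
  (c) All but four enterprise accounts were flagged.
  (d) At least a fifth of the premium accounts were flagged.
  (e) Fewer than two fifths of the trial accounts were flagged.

1

(a) basic: |A| = 9, |A ∩ B| = 5; needs |A ∩ B| < |A ∖ B| — false.
(b) free: |A| = 6, |A ∩ B| = 4; needs |A ∩ B| / |A| > 2/3 — false.
(c) enterprise: |A| = 7, |A ∩ B| = 4; needs |A ∖ B| = 4 — false.
(d) premium: |A| = 7, |A ∩ B| = 2; needs |A ∩ B| / |A| ≥ 1/5 — true.
(e) trial: |A| = 5, |A ∩ B| = 2; needs |A ∩ B| / |A| < 2/5 — false.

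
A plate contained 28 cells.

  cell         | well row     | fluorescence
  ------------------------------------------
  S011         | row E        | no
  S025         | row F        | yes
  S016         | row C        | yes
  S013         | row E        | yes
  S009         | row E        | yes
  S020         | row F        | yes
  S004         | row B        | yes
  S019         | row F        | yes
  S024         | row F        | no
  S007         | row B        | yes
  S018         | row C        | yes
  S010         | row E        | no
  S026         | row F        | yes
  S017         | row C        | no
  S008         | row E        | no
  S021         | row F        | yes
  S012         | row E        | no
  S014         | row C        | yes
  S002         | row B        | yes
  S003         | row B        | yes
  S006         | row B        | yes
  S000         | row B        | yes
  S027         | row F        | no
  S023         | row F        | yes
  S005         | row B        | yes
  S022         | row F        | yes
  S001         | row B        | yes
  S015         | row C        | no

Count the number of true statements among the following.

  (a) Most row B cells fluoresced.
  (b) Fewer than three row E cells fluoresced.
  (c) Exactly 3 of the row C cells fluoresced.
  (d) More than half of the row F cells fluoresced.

(a) row B: |A| = 8, |A ∩ B| = 8; needs |A ∩ B| > |A ∖ B| — true.
(b) row E: |A| = 6, |A ∩ B| = 2; needs |A ∩ B| < 3 — true.
(c) row C: |A| = 5, |A ∩ B| = 3; needs |A ∩ B| = 3 — true.
(d) row F: |A| = 9, |A ∩ B| = 7; needs |A ∩ B| > |A ∖ B| — true.

4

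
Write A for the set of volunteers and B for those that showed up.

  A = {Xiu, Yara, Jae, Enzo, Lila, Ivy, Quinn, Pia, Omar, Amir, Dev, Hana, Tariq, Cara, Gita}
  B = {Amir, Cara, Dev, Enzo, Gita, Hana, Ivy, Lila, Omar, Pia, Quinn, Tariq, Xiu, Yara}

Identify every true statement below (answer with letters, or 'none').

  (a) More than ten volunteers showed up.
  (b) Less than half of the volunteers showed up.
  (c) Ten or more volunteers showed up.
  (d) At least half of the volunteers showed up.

(a), (c), (d)

|A| = 15, |A ∩ B| = 14, |A ∖ B| = 1.
(a) |A ∩ B| > 10: holds.
(b) |A ∩ B| < |A ∖ B|: fails.
(c) |A ∩ B| ≥ 10: holds.
(d) |A ∩ B| ≥ |A ∖ B|: holds.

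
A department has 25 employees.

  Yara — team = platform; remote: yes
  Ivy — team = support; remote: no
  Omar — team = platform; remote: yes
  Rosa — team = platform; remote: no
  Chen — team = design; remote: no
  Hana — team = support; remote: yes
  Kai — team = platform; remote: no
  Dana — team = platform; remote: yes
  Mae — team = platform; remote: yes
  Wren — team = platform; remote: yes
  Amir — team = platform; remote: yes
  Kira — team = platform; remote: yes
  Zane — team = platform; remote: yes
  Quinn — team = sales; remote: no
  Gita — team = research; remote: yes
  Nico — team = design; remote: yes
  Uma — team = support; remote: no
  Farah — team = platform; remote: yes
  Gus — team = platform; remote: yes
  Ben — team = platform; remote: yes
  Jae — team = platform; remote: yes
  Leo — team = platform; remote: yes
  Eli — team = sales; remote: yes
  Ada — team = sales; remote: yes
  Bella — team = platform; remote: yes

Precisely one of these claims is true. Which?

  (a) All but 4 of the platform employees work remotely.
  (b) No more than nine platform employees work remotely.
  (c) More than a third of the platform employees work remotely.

(c)

|A| = 16, |A ∩ B| = 14, |A ∖ B| = 2.
(a) requires |A ∖ B| = 4: false.
(b) requires |A ∩ B| ≤ 9: false.
(c) requires |A ∩ B| / |A| > 1/3: true.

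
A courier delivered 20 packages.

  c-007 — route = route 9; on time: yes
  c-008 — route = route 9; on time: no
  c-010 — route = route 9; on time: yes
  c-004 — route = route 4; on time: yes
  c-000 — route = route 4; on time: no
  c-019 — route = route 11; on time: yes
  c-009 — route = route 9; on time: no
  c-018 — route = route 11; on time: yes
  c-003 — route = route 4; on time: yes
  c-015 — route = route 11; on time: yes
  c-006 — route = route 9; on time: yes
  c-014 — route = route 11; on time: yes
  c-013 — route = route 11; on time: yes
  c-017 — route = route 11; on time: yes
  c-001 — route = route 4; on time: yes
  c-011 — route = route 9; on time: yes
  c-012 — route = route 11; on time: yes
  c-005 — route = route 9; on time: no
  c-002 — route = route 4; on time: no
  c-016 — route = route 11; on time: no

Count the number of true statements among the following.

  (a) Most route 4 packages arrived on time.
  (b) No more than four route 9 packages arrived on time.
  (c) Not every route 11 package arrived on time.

3

(a) route 4: |A| = 5, |A ∩ B| = 3; needs |A ∩ B| > |A ∖ B| — true.
(b) route 9: |A| = 7, |A ∩ B| = 4; needs |A ∩ B| ≤ 4 — true.
(c) route 11: |A| = 8, |A ∩ B| = 7; needs A ⊄ B (|A ∖ B| ≥ 1) — true.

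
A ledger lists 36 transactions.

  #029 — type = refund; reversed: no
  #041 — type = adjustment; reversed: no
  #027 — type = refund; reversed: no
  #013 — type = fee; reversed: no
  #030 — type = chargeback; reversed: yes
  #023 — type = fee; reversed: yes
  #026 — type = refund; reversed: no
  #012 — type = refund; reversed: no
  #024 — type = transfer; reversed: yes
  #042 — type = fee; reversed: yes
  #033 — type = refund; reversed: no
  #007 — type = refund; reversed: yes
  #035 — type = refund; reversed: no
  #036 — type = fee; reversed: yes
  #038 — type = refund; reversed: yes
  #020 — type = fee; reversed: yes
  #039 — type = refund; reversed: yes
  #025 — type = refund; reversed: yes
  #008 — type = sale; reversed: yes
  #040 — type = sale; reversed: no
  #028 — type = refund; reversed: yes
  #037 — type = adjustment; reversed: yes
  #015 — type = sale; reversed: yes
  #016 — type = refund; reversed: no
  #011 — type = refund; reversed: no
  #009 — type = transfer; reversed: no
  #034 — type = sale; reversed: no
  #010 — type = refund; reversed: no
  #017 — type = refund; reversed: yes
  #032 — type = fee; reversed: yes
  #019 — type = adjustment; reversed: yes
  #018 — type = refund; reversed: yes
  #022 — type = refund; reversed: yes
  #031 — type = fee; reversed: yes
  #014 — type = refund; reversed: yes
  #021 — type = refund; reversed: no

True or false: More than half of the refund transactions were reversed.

The determiner here denotes the relation: |A ∩ B| > |A ∖ B|.
|A| = 19, |A ∩ B| = 9, |A ∖ B| = 10.
9 < 10, so the statement is false.

False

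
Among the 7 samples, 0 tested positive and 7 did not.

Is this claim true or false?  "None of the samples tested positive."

True

Truth condition: A ∩ B = ∅ (|A ∩ B| = 0).
|A| = 7, |A ∩ B| = 0, |A ∖ B| = 7.
So the statement is true.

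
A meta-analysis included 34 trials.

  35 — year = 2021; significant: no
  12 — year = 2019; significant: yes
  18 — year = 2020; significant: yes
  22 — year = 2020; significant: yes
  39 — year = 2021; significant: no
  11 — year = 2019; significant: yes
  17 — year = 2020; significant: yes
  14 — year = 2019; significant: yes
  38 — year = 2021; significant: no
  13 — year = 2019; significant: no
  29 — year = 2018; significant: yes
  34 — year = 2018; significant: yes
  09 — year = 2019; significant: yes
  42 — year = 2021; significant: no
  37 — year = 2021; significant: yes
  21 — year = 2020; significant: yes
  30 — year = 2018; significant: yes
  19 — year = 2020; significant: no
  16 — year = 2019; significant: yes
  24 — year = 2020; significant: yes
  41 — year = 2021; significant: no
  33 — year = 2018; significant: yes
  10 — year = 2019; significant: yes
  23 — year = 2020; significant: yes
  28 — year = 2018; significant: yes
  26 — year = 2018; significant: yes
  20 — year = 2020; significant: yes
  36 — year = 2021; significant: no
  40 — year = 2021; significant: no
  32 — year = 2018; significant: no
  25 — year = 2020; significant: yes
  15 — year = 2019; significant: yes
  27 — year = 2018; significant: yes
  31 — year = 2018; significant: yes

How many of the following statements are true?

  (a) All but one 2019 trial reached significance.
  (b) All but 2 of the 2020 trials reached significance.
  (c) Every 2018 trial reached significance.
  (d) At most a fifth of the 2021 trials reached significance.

2

(a) 2019: |A| = 8, |A ∩ B| = 7; needs |A ∖ B| = 1 — true.
(b) 2020: |A| = 9, |A ∩ B| = 8; needs |A ∖ B| = 2 — false.
(c) 2018: |A| = 9, |A ∩ B| = 8; needs A ⊆ B, i.e. every element of A is in B (|A ∖ B| = 0) — false.
(d) 2021: |A| = 8, |A ∩ B| = 1; needs |A ∩ B| / |A| ≤ 1/5 — true.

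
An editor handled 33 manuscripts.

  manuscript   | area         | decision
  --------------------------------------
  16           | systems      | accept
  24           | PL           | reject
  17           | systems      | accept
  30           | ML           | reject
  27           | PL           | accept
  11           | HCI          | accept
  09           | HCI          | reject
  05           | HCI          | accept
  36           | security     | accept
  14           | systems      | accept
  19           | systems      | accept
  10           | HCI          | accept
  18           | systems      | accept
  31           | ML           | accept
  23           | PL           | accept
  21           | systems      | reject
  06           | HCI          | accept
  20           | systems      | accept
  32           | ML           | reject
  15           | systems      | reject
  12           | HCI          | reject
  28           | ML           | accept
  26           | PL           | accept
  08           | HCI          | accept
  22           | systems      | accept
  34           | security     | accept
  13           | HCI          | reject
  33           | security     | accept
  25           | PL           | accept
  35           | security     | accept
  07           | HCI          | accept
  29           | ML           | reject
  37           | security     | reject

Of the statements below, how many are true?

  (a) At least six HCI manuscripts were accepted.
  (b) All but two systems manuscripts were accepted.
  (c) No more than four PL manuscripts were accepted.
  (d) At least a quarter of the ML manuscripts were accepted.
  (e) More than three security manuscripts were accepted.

5

(a) HCI: |A| = 9, |A ∩ B| = 6; needs |A ∩ B| ≥ 6 — true.
(b) systems: |A| = 9, |A ∩ B| = 7; needs |A ∖ B| = 2 — true.
(c) PL: |A| = 5, |A ∩ B| = 4; needs |A ∩ B| ≤ 4 — true.
(d) ML: |A| = 5, |A ∩ B| = 2; needs |A ∩ B| / |A| ≥ 1/4 — true.
(e) security: |A| = 5, |A ∩ B| = 4; needs |A ∩ B| > 3 — true.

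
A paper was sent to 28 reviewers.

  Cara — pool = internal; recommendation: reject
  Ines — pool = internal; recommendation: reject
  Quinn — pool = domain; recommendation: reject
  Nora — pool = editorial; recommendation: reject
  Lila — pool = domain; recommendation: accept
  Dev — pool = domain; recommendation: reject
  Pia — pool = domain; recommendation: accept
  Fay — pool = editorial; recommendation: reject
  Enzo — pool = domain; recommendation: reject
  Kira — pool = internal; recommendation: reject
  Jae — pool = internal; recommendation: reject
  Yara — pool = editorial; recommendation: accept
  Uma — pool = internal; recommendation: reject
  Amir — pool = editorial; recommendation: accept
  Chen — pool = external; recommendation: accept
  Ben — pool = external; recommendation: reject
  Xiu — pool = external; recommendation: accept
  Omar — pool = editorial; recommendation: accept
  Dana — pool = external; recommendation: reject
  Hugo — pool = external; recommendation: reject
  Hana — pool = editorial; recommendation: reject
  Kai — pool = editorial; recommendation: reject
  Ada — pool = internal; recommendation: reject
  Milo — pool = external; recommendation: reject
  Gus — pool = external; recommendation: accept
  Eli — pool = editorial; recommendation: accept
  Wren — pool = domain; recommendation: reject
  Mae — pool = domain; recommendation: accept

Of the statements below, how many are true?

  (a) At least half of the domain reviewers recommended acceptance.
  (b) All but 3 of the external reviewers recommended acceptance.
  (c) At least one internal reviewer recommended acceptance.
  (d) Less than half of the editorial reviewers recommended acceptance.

0

(a) domain: |A| = 7, |A ∩ B| = 3; needs |A ∩ B| ≥ |A ∖ B| — false.
(b) external: |A| = 7, |A ∩ B| = 3; needs |A ∖ B| = 3 — false.
(c) internal: |A| = 6, |A ∩ B| = 0; needs A ∩ B ≠ ∅ (|A ∩ B| ≥ 1) — false.
(d) editorial: |A| = 8, |A ∩ B| = 4; needs |A ∩ B| < |A ∖ B| — false.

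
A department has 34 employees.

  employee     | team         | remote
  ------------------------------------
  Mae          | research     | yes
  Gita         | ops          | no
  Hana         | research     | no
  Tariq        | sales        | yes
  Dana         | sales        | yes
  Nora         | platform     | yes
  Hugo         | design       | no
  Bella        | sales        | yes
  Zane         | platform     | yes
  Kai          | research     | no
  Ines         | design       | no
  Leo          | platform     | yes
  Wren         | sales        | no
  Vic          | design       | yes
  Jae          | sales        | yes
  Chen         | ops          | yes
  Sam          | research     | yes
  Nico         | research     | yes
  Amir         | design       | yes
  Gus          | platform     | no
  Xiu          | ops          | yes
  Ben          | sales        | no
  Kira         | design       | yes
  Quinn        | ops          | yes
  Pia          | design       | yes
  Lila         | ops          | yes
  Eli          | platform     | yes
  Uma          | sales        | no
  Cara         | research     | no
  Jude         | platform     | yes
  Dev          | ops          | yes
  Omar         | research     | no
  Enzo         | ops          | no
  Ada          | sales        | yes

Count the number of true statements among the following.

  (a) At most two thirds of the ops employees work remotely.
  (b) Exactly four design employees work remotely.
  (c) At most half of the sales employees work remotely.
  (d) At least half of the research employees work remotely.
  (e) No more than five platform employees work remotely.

(a) ops: |A| = 7, |A ∩ B| = 5; needs |A ∩ B| / |A| ≤ 2/3 — false.
(b) design: |A| = 6, |A ∩ B| = 4; needs |A ∩ B| = 4 — true.
(c) sales: |A| = 8, |A ∩ B| = 5; needs |A ∩ B| ≤ |A ∖ B| — false.
(d) research: |A| = 7, |A ∩ B| = 3; needs |A ∩ B| ≥ |A ∖ B| — false.
(e) platform: |A| = 6, |A ∩ B| = 5; needs |A ∩ B| ≤ 5 — true.

2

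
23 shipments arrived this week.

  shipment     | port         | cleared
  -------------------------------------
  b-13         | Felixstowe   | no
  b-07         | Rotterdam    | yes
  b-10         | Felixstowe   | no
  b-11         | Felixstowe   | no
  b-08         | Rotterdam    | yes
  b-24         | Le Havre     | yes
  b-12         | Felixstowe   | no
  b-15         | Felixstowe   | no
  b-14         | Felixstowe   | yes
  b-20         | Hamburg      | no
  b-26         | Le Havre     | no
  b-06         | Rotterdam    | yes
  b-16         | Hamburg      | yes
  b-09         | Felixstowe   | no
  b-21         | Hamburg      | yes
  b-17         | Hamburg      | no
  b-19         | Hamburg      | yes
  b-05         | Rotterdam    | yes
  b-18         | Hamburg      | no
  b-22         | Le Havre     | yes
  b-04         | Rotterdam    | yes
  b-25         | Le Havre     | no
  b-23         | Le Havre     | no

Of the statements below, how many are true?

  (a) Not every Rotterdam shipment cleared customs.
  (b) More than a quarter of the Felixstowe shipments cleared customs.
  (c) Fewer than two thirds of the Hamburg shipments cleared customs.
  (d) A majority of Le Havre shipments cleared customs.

(a) Rotterdam: |A| = 5, |A ∩ B| = 5; needs A ⊄ B (|A ∖ B| ≥ 1) — false.
(b) Felixstowe: |A| = 7, |A ∩ B| = 1; needs |A ∩ B| / |A| > 1/4 — false.
(c) Hamburg: |A| = 6, |A ∩ B| = 3; needs |A ∩ B| / |A| < 2/3 — true.
(d) Le Havre: |A| = 5, |A ∩ B| = 2; needs |A ∩ B| > |A ∖ B| — false.

1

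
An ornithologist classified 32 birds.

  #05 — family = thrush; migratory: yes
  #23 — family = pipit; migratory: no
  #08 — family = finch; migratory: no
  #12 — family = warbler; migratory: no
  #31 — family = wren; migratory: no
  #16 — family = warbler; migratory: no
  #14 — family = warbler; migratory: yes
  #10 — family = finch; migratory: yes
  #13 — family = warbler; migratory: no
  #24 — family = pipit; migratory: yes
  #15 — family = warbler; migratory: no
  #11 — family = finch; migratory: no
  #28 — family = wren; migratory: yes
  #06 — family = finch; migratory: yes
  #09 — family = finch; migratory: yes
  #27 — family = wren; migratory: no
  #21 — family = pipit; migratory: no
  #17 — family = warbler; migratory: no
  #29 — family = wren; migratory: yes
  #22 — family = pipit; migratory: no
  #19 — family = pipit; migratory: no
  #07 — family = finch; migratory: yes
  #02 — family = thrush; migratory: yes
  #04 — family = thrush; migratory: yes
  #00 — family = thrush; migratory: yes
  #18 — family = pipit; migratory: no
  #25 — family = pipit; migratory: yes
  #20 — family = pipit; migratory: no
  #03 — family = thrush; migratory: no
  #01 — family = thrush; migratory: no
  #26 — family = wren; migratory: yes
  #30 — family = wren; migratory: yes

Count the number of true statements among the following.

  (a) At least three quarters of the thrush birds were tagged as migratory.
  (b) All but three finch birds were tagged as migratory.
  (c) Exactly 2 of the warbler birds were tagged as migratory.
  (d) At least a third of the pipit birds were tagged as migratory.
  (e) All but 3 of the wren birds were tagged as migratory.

(a) thrush: |A| = 6, |A ∩ B| = 4; needs |A ∩ B| / |A| ≥ 3/4 — false.
(b) finch: |A| = 6, |A ∩ B| = 4; needs |A ∖ B| = 3 — false.
(c) warbler: |A| = 6, |A ∩ B| = 1; needs |A ∩ B| = 2 — false.
(d) pipit: |A| = 8, |A ∩ B| = 2; needs |A ∩ B| / |A| ≥ 1/3 — false.
(e) wren: |A| = 6, |A ∩ B| = 4; needs |A ∖ B| = 3 — false.

0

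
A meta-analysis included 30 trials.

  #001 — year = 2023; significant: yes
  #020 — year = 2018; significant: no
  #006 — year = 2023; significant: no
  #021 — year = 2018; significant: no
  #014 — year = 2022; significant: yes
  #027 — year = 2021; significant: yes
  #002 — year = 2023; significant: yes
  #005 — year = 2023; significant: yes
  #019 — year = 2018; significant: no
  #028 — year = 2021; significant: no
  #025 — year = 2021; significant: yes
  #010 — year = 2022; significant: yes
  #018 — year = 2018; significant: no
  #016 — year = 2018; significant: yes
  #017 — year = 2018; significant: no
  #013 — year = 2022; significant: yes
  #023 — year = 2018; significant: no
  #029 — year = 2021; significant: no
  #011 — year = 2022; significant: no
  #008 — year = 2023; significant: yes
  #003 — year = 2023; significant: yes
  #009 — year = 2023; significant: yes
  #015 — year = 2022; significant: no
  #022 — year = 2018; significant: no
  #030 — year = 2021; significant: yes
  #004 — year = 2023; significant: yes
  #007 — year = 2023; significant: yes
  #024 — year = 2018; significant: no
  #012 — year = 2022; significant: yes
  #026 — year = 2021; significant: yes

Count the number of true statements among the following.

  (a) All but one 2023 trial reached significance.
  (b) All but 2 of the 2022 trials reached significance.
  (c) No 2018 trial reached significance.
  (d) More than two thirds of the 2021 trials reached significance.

2

(a) 2023: |A| = 9, |A ∩ B| = 8; needs |A ∖ B| = 1 — true.
(b) 2022: |A| = 6, |A ∩ B| = 4; needs |A ∖ B| = 2 — true.
(c) 2018: |A| = 9, |A ∩ B| = 1; needs A ∩ B = ∅ (|A ∩ B| = 0) — false.
(d) 2021: |A| = 6, |A ∩ B| = 4; needs |A ∩ B| / |A| > 2/3 — false.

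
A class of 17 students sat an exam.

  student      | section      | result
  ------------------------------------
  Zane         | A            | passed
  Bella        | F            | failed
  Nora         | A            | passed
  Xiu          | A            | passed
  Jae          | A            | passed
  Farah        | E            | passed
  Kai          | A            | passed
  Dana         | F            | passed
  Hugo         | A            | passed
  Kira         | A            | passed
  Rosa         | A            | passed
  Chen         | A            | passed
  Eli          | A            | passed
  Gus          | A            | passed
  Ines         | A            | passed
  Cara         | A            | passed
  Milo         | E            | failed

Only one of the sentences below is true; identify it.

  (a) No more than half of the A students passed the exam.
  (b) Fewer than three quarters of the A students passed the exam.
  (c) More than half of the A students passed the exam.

|A| = 13, |A ∩ B| = 13, |A ∖ B| = 0.
(a) requires |A ∩ B| ≤ |A ∖ B|: false.
(b) requires |A ∩ B| / |A| < 3/4: false.
(c) requires |A ∩ B| > |A ∖ B|: true.

(c)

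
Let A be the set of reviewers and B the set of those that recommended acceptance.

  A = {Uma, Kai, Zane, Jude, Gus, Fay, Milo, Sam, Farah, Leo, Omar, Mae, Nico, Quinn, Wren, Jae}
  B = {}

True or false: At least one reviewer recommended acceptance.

'At least one reviewer recommended acceptance' holds iff A ∩ B ≠ ∅ (|A ∩ B| ≥ 1).
|A| = 16, |A ∩ B| = 0, |A ∖ B| = 16.
So the statement is false.

False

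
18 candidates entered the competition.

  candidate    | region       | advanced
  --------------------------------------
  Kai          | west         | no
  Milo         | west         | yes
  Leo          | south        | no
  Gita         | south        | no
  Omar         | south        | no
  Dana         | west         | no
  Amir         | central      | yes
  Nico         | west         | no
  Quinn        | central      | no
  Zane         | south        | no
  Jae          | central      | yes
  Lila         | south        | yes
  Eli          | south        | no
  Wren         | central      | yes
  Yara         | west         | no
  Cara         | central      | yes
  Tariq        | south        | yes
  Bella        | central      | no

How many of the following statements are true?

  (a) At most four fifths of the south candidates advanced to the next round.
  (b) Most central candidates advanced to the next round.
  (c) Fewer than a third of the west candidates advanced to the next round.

(a) south: |A| = 7, |A ∩ B| = 2; needs |A ∩ B| / |A| ≤ 4/5 — true.
(b) central: |A| = 6, |A ∩ B| = 4; needs |A ∩ B| > |A ∖ B| — true.
(c) west: |A| = 5, |A ∩ B| = 1; needs |A ∩ B| / |A| < 1/3 — true.

3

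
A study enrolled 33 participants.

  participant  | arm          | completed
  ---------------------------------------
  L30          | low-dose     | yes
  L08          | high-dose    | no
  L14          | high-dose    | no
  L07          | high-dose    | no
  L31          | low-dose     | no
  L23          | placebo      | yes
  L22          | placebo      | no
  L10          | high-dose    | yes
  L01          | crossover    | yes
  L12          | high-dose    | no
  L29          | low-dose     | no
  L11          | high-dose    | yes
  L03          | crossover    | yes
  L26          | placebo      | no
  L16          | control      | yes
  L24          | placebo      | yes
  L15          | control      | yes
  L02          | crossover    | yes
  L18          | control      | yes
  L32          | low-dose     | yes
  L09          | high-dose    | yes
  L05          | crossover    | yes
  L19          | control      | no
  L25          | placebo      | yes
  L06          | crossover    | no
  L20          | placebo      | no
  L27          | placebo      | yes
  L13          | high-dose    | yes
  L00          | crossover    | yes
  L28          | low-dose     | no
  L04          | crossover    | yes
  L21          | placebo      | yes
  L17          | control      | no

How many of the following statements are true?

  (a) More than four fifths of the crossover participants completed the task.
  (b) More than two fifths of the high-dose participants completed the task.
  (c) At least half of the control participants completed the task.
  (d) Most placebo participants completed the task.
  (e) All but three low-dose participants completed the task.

(a) crossover: |A| = 7, |A ∩ B| = 6; needs |A ∩ B| / |A| > 4/5 — true.
(b) high-dose: |A| = 8, |A ∩ B| = 4; needs |A ∩ B| / |A| > 2/5 — true.
(c) control: |A| = 5, |A ∩ B| = 3; needs |A ∩ B| ≥ |A ∖ B| — true.
(d) placebo: |A| = 8, |A ∩ B| = 5; needs |A ∩ B| > |A ∖ B| — true.
(e) low-dose: |A| = 5, |A ∩ B| = 2; needs |A ∖ B| = 3 — true.

5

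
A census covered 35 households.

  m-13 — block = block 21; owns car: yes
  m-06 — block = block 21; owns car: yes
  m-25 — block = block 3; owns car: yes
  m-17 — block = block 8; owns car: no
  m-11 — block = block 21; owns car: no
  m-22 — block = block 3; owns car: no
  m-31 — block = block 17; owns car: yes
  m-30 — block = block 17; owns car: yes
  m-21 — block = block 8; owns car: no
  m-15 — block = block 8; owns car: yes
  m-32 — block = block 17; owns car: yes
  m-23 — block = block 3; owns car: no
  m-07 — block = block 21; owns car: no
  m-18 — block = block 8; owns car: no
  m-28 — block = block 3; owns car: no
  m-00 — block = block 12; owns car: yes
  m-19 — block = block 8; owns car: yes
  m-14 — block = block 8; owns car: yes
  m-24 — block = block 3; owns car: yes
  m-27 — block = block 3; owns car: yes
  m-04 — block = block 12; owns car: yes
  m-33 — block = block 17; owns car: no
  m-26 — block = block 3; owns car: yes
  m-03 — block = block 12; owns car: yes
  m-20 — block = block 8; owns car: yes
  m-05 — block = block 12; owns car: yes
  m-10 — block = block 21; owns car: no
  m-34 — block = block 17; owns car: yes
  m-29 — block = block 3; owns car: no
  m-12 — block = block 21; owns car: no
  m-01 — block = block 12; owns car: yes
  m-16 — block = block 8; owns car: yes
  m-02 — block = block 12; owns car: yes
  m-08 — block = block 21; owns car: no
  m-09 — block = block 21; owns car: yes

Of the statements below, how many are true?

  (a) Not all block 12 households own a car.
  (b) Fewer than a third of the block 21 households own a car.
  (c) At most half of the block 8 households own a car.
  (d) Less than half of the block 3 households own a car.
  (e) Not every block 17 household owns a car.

1

(a) block 12: |A| = 6, |A ∩ B| = 6; needs A ⊄ B (|A ∖ B| ≥ 1) — false.
(b) block 21: |A| = 8, |A ∩ B| = 3; needs |A ∩ B| / |A| < 1/3 — false.
(c) block 8: |A| = 8, |A ∩ B| = 5; needs |A ∩ B| ≤ |A ∖ B| — false.
(d) block 3: |A| = 8, |A ∩ B| = 4; needs |A ∩ B| < |A ∖ B| — false.
(e) block 17: |A| = 5, |A ∩ B| = 4; needs A ⊄ B (|A ∖ B| ≥ 1) — true.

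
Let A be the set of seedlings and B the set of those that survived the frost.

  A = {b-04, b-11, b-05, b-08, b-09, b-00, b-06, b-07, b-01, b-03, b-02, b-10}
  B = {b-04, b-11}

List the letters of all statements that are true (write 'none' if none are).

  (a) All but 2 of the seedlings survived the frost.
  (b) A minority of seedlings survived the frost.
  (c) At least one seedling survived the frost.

|A| = 12, |A ∩ B| = 2, |A ∖ B| = 10.
(a) |A ∖ B| = 2: fails.
(b) |A ∩ B| < |A ∖ B|: holds.
(c) A ∩ B ≠ ∅ (|A ∩ B| ≥ 1): holds.

(b), (c)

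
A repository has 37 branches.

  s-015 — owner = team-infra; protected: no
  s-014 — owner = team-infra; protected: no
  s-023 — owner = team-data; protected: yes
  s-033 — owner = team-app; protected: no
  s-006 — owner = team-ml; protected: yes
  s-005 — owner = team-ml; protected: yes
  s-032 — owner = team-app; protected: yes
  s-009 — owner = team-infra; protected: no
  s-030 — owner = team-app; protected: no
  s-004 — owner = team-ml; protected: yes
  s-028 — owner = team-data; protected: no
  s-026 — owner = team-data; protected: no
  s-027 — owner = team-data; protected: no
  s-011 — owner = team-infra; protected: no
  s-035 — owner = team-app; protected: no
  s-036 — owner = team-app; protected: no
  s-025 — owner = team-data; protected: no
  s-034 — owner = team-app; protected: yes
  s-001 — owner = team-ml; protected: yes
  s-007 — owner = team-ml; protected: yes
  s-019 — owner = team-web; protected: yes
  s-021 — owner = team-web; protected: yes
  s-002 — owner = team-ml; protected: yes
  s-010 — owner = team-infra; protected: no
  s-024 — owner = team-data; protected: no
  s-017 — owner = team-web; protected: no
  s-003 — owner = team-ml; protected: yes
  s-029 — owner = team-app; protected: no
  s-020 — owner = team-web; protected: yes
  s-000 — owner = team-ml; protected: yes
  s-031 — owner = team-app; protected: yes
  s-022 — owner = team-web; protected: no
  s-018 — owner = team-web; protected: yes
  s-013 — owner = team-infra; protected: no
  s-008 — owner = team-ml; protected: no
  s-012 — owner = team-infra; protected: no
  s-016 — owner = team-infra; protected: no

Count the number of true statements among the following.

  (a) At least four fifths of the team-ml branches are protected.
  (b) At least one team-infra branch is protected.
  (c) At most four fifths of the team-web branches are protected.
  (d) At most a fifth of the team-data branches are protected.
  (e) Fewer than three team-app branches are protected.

(a) team-ml: |A| = 9, |A ∩ B| = 8; needs |A ∩ B| / |A| ≥ 4/5 — true.
(b) team-infra: |A| = 8, |A ∩ B| = 0; needs A ∩ B ≠ ∅ (|A ∩ B| ≥ 1) — false.
(c) team-web: |A| = 6, |A ∩ B| = 4; needs |A ∩ B| / |A| ≤ 4/5 — true.
(d) team-data: |A| = 6, |A ∩ B| = 1; needs |A ∩ B| / |A| ≤ 1/5 — true.
(e) team-app: |A| = 8, |A ∩ B| = 3; needs |A ∩ B| < 3 — false.

3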